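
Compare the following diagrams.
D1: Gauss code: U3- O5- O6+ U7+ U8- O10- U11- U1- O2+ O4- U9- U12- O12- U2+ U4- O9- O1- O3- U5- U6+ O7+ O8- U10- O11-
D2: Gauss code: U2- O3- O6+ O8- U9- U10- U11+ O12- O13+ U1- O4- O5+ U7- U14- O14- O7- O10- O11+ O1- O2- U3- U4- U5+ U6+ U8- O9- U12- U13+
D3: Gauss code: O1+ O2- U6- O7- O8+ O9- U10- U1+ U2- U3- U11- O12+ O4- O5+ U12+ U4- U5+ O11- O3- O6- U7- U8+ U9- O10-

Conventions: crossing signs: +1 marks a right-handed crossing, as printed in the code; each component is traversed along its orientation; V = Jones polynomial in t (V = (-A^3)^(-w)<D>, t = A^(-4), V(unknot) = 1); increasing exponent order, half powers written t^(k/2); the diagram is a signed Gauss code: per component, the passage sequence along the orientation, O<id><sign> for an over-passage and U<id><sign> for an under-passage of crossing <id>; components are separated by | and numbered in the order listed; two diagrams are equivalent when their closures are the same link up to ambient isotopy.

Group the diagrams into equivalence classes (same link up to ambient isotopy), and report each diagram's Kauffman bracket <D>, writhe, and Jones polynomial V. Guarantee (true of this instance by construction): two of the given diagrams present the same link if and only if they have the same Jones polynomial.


classes: {D1, D2, D3}
V(D1) = -t^-4 + t^-3 + t^-1  [12 crossings, <D> = A^-14 + A^-6 - A^-2, w = -6]
V(D2) = -t^-4 + t^-3 + t^-1  (w -6, c 14, <D> = A^-14 + A^-6 - A^-2)
D3 (bracket A^-8 + 1 - A^4; 12 crossings at w = -4): V = -t^-4 + t^-3 + t^-1
note: all 3 diagrams share one V(t), hence one class


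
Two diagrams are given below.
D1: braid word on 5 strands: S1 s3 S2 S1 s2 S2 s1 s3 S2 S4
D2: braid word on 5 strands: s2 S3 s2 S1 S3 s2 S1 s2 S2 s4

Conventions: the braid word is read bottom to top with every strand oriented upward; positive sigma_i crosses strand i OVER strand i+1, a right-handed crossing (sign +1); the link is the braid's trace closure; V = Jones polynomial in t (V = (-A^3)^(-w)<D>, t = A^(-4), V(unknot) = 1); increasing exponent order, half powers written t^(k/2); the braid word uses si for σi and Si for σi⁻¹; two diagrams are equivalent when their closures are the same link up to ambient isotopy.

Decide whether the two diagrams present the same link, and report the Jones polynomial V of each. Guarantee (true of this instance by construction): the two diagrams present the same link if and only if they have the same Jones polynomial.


equivalent: no
D1 (bracket A^-14 - A^-10 + A^-6 - A^-2 + A^2; 10 crossings at w = -2): V = t^-2 - t^-1 + 1 - t + t^2
V(D2) = t^-4 - 2t^-3 + 3t^-2 - 4t^-1 + 4 - 3t + 3t^2 - t^3  (w 0, c 10, <D> = -A^-12 + 3A^-8 - 3A^-4 + 4 - 4A^4 + 3A^8 - 2A^12 + A^16)
key observation: V(t) takes 2 values over 2 diagrams, fixing the grouping


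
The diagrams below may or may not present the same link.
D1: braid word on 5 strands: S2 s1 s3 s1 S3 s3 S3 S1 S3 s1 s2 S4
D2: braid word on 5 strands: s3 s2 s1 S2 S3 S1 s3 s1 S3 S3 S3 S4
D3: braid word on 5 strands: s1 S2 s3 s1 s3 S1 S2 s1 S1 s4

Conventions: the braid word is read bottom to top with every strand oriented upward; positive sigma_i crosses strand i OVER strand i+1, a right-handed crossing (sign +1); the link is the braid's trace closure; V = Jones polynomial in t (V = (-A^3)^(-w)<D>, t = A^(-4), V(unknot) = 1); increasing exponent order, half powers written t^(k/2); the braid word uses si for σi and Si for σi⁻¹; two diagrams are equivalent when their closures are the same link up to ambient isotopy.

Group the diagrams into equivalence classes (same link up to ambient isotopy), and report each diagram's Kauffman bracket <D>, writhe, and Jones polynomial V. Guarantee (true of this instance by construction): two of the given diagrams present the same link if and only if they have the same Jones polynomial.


grouping into links: {D1} | {D2} | {D3}
V(D1) = 1 + t + t^2 + t^3  (w 0, c 12, <D> = A^-12 + A^-8 + A^-4 + 1)
V(D2) = t^-3 + t^-2 + t^-1 + 1  (w -2, c 12, <D> = A^-6 + A^-2 + A^2 + A^6)
V(D3) = t^-2 + 2 + t^2  (w +2, c 10, <D> = A^-2 + 2A^6 + A^14)
key observation: V(t) takes 3 values over 3 diagrams, fixing the grouping


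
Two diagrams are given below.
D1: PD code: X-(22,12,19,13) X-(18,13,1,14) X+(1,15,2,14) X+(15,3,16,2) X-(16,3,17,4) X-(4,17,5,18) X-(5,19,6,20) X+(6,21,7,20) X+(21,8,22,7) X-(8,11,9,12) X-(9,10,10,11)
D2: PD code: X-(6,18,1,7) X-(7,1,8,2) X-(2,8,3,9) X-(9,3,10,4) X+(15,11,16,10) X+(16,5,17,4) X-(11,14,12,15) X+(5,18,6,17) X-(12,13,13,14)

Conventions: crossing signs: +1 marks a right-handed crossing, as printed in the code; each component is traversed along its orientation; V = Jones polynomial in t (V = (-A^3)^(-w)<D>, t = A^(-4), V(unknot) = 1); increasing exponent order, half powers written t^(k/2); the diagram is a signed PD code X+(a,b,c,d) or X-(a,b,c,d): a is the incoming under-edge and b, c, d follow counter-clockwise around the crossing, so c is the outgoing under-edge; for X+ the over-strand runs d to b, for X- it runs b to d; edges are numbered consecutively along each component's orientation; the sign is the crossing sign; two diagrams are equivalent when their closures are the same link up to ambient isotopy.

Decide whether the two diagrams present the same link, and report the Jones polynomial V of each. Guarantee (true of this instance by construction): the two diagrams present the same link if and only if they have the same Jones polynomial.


same link: no
V(D1) = -t^(-1/2) - t^(1/2)  [11 crossings, <D> = A^-11 + A^-7, w = -3]
V(D2) = -t^(-5/2) - t^(-1/2)  [9 crossings, <D> = A^-7 + A, w = -3]
insight: V(t) takes 2 values over 2 diagrams, fixing the grouping


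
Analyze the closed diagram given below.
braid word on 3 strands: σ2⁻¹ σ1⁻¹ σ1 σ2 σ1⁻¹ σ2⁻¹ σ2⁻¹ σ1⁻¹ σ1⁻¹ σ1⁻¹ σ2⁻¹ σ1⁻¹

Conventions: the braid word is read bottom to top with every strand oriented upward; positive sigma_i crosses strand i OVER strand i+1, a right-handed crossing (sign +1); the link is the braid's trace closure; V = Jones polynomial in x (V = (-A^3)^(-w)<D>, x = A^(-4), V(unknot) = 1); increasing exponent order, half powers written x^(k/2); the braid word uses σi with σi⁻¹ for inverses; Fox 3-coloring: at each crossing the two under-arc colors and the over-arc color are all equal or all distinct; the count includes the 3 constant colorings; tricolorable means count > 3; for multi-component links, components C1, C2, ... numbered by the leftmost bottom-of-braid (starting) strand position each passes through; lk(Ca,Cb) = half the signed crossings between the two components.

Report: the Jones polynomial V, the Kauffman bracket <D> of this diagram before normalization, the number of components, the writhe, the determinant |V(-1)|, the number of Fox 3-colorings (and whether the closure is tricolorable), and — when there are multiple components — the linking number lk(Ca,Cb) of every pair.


V = -x^-8 + x^-5 + x^-3
<D> = A^-12 + A^-4 - A^8 (w = -8)
1 component over 12 crossings, w = -8
9 Fox colorings among 3^12, |V(-1)| = 3: tricolorable
why: |V(-1)| = 3: so tricolorable, since 3 divides 3


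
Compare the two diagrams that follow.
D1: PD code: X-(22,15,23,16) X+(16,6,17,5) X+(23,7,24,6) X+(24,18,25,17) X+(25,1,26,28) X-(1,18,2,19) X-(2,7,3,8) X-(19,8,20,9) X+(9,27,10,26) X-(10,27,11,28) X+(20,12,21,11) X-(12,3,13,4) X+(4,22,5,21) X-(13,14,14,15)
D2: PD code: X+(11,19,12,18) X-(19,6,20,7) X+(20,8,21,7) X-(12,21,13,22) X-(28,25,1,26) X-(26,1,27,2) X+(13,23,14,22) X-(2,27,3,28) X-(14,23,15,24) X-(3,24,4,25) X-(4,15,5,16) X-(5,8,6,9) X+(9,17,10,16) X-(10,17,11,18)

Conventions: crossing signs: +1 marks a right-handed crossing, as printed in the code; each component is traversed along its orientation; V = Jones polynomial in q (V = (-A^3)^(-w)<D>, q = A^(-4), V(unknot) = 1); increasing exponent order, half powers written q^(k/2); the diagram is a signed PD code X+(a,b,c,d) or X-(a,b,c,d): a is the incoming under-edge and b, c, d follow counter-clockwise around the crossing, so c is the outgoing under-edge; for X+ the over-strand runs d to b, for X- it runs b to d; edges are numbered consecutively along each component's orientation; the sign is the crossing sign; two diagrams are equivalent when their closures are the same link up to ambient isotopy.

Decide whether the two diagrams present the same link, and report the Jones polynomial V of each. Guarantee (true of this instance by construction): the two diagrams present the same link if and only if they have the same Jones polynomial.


equivalent: no
D1 (bracket A^-8 - A^-4 + 1 - A^4 + A^8; 14 crossings at w = 0): V = q^-2 - q^-1 + 1 - q + q^2
V(D2) = -q^-4 + q^-3 + q^-1  (w -6, c 14, <D> = A^-14 + A^-6 - A^-2)
key observation: V(q) takes 2 values over 2 diagrams, fixing the grouping


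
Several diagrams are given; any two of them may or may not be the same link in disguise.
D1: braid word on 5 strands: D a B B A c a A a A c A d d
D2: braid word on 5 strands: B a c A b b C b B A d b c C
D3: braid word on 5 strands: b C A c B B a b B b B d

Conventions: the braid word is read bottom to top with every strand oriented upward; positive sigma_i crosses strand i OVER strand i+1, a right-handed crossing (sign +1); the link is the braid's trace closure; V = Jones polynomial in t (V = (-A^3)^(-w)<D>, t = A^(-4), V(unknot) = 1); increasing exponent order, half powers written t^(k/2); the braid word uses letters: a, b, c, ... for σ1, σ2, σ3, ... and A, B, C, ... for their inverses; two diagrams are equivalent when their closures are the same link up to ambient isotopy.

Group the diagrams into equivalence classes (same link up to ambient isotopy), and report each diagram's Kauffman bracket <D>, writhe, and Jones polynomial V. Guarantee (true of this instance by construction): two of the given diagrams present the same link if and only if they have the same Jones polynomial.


classes: {D1} | {D2} | {D3}
V(D1) = t^-2 + 2 + t^2  [14 crossings, <D> = A^-8 + 2 + A^8, w = 0]
V(D2) = 1 + t + t^2 + t^3  [14 crossings, <D> = A^-6 + A^-2 + A^2 + A^6, w = +2]
D3 (bracket 1 + A^4 + A^8 + A^12; 12 crossings at w = 0): V = t^-3 + t^-2 + t^-1 + 1
note: 3 classes among 3 diagrams; unequal V(t) rules out equality


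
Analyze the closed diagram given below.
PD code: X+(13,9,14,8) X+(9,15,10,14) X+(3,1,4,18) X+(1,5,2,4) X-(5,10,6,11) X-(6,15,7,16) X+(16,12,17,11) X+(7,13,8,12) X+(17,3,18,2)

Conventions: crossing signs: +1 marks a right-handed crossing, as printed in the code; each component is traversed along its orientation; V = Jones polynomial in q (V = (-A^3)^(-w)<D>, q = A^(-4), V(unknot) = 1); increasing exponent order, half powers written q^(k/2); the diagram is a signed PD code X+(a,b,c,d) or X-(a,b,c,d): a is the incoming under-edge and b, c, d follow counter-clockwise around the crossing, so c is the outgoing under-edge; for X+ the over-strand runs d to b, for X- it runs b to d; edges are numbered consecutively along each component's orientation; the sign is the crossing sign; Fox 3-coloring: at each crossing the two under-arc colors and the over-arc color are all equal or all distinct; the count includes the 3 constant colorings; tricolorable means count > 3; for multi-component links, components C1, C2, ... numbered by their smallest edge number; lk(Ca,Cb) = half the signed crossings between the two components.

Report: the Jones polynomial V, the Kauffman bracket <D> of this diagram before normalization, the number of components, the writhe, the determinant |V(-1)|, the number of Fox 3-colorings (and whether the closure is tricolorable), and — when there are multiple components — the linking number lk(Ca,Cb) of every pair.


V = q^2 + 2q^4 - 2q^5 + q^6 - 2q^7 + q^8
<D> = -A^-17 + 2A^-13 - A^-9 + 2A^-5 - 2A^-1 - A^7 (w = +5)
1 component over 9 crossings, w = +5
27 Fox colorings among 3^9, |V(-1)| = 9: tricolorable
why: w = +5 shifts under R1 moves; the (-A^3)^(-5) factor cancels that in V


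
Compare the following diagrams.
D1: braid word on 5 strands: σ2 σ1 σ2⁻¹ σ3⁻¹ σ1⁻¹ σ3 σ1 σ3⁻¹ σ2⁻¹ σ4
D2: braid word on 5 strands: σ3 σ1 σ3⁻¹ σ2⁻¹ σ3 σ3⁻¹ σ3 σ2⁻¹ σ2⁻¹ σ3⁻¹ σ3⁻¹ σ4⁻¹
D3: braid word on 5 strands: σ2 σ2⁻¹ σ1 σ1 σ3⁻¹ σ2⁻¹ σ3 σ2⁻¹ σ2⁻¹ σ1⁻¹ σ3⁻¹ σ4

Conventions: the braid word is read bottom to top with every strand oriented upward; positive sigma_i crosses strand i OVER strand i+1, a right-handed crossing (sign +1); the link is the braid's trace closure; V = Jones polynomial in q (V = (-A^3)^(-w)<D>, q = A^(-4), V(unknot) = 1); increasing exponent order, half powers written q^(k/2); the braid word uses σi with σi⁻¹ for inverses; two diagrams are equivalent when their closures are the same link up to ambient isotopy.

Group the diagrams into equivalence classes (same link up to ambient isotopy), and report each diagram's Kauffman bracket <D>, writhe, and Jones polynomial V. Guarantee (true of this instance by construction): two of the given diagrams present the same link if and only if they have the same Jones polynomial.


equivalence classes: {D1} | {D2, D3}
D1 (bracket 1; 10 crossings at w = 0): V = 1
V(D2) = -q^-6 + q^-5 - q^-4 + 2q^-3 - q^-2 + q^-1  (w -4, c 12, <D> = A^-8 - A^-4 + 2 - A^4 + A^8 - A^12)
V(D3) = -q^-6 + q^-5 - q^-4 + 2q^-3 - q^-2 + q^-1  [12 crossings, <D> = A^-2 - A^2 + 2A^6 - A^10 + A^14 - A^18, w = -2]
key observation: V(q) takes 2 values over 3 diagrams, fixing the grouping


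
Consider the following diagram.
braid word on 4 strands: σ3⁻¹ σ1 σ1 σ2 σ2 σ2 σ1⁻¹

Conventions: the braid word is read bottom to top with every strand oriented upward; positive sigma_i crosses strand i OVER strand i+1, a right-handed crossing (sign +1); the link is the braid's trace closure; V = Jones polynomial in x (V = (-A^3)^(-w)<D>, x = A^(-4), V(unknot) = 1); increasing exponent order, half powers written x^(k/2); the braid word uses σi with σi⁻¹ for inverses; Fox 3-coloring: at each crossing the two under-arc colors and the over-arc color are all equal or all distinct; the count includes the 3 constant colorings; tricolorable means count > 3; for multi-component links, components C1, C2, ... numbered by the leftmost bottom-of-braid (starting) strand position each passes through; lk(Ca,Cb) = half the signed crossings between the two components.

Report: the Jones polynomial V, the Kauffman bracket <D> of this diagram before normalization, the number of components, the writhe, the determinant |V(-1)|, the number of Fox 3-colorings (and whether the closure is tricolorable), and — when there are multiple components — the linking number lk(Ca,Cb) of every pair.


Jones polynomial: V(x) = x + x^3 - x^4
<D> = A^-7 - A^-3 - A^5; writhe +3
components 1, writhe +3 (7 crossings)
3-colorings: 9 of 3^7, det 3 — tricolorable
note: the span of V is 3, forcing >= 3 crossings in any diagram


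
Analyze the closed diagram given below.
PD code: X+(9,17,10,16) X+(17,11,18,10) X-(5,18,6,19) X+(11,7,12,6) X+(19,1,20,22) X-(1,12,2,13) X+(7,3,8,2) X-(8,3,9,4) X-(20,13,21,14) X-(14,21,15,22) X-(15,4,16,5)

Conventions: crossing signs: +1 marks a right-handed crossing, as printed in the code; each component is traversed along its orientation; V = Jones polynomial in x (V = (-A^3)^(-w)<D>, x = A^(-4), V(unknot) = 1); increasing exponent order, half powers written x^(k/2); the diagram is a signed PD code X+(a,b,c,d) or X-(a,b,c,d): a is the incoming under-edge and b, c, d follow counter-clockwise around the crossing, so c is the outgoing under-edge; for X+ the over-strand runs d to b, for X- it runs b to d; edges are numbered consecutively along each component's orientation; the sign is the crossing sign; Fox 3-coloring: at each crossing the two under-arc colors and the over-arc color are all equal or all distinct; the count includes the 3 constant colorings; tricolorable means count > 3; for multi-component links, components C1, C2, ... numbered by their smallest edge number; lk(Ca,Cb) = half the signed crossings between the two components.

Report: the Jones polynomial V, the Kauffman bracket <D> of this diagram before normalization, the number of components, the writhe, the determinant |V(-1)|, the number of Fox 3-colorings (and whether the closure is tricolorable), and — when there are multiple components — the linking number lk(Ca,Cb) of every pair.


V(x) = -x^-5 + 2x^-4 - 3x^-3 + 5x^-2 - 5x^-1 + 5 - 4x + 3x^2 - x^3
bracket: A^-15 - 3A^-11 + 4A^-7 - 5A^-3 + 5A - 5A^5 + 3A^9 - 2A^13 + A^17, w = -1
1 component, writhe -1, over 11 crossings
det 29, colorings 3 of 3^11 — not tricolorable
observation: |V(-1)| = 29: so not tricolorable, since 3 does not divide 29


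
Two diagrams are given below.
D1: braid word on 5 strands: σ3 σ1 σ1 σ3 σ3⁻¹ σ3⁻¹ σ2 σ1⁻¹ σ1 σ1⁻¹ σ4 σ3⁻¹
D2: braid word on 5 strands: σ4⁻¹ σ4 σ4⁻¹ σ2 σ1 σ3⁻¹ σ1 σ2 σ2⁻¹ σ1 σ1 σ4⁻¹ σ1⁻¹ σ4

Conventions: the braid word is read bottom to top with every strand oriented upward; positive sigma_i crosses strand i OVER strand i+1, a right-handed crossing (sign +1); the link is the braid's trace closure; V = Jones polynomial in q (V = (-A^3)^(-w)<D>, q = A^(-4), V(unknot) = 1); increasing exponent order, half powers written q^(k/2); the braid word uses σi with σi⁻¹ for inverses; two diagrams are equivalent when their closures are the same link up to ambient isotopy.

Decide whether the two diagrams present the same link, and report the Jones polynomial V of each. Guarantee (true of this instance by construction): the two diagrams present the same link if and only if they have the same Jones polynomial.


same link: no
V(D1) = 1  [12 crossings, <D> = A^6, w = +2]
D2 (bracket -A^-10 + A^-6 + A^2; 14 crossings at w = +2): V = q + q^3 - q^4
note: 2 values of V(q) split the 2 diagrams


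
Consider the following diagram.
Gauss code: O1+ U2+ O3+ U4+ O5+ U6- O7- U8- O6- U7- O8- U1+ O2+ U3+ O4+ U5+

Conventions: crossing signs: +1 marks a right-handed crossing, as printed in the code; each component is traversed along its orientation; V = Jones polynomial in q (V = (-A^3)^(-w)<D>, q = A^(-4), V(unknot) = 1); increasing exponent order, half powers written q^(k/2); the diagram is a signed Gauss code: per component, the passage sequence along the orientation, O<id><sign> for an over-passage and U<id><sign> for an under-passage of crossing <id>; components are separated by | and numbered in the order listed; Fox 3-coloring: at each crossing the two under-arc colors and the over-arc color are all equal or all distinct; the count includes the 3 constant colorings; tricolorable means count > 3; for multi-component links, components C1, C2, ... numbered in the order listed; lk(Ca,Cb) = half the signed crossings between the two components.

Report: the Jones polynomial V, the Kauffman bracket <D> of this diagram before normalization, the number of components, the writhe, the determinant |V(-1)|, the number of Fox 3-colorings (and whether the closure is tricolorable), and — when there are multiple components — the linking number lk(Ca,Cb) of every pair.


V(q) = -q^-2 + q^-1 - 1 + 3q - 2q^2 + 3q^3 - 2q^4 + q^5 - q^6
bracket: -A^-18 + A^-14 - 2A^-10 + 3A^-6 - 2A^-2 + 3A^2 - A^6 + A^10 - A^14, w = +2
1 component, writhe +2, over 8 crossings
det 15, colorings 9 of 3^8 — tricolorable
observation: det 15 = |V(-1)|; divisible by 3, so tricolorable


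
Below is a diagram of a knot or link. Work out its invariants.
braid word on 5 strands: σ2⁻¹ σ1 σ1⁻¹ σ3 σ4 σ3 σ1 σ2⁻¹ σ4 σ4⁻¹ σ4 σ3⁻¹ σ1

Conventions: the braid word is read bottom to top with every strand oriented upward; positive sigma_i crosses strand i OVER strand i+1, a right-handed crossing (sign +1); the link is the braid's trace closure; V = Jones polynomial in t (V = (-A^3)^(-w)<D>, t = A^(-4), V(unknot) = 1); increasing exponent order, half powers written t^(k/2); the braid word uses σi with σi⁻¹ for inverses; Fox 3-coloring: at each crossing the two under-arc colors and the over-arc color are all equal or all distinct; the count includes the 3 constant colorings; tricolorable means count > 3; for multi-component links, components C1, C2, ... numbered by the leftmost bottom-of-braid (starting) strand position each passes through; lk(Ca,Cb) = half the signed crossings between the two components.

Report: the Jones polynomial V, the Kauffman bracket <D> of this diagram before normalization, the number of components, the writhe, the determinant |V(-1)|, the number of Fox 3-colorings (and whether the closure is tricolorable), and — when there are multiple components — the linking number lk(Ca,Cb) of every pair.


V(t) = -t^(1/2) + t^(3/2) - t^(5/2) - t^(9/2)
bracket: A^-9 + A^-1 - A^3 + A^7, w = +3
2 components, writhe +3, over 13 crossings
lk(C1,C2) = +2
det 4, colorings 3 of 3^13 — not tricolorable
observation: the span of V is 4, within the link bound 13 + 2 - 1


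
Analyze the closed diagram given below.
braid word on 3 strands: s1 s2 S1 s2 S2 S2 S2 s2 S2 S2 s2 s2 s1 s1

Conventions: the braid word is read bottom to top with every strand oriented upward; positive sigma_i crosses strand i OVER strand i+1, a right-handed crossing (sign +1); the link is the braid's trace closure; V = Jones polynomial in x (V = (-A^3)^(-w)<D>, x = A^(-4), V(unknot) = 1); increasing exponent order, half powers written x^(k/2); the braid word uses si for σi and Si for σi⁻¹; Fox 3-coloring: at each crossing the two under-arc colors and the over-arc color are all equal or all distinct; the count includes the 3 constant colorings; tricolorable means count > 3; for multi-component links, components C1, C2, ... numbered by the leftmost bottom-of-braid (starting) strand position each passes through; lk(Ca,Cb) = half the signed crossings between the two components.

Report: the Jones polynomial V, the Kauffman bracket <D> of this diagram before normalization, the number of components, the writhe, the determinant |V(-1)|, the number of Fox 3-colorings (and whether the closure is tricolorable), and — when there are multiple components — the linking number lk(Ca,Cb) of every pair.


Jones polynomial: V(x) = x + x^3 - x^4
<D> = -A^-10 + A^-6 + A^2; writhe +2
components 1, writhe +2 (14 crossings)
3-colorings: 9 of 3^14, det 3 — tricolorable
note: |V(-1)| = 3: so tricolorable, since 3 divides 3


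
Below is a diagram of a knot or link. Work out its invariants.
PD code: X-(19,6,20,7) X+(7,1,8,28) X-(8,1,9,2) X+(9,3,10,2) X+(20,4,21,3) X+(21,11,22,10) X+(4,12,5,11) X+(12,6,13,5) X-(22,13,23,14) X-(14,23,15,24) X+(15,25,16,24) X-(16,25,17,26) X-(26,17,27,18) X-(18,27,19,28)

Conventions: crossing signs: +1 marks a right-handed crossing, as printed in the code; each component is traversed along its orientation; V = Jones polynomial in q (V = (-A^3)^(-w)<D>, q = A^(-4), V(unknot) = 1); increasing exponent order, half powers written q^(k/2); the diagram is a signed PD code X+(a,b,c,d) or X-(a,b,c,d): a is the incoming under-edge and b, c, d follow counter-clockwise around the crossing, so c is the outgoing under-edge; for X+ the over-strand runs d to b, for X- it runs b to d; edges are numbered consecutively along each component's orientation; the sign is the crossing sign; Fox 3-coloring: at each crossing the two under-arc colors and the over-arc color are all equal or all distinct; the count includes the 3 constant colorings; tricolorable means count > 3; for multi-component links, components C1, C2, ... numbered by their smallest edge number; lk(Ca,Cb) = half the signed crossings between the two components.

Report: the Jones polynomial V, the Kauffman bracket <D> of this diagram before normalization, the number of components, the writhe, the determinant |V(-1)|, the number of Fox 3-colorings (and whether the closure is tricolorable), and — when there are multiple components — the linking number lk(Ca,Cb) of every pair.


V = -q^-3 + q^-2 - q^-1 + 3 - q + q^2 - q^3
<D> = -A^-12 + A^-8 - A^-4 + 3 - A^4 + A^8 - A^12 (w = 0)
1 component over 14 crossings, w = 0
27 Fox colorings among 3^14, |V(-1)| = 9: tricolorable
why: the span of V is 6, forcing >= 6 crossings in any diagram


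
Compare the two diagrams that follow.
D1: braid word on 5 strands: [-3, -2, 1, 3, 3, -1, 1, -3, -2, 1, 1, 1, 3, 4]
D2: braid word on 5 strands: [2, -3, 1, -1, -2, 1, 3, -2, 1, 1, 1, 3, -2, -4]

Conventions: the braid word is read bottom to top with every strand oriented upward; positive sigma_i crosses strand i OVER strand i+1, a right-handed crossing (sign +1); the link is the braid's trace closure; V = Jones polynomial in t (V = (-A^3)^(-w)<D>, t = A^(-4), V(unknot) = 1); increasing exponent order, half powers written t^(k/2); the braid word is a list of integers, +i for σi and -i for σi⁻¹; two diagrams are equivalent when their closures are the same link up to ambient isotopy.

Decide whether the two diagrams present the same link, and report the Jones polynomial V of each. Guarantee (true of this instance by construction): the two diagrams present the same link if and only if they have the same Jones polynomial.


same link: yes
V(D1) = t^-1 - 1 + 2t - 2t^2 + 2t^3 - 2t^4 + t^5  [14 crossings, <D> = A^-8 - 2A^-4 + 2 - 2A^4 + 2A^8 - A^12 + A^16, w = +4]
D2 (bracket A^-14 - 2A^-10 + 2A^-6 - 2A^-2 + 2A^2 - A^6 + A^10; 14 crossings at w = +2): V = t^-1 - 1 + 2t - 2t^2 + 2t^3 - 2t^4 + t^5
note: D2 (14 crossings) and D1 (14) are Markov-related braid presentations


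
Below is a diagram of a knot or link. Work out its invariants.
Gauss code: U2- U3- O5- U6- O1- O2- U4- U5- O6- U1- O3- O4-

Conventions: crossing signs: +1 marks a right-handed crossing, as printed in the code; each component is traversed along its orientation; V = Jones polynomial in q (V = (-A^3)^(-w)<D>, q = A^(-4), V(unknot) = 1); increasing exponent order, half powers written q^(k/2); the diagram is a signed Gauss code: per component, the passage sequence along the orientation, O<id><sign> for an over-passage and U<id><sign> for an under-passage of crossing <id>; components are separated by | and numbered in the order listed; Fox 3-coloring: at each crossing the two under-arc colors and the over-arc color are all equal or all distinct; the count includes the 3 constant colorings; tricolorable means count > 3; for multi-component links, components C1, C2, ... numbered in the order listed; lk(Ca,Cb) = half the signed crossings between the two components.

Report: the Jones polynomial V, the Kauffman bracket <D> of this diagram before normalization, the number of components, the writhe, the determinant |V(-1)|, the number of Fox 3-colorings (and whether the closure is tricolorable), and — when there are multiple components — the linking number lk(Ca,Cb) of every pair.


V(q) = -q^-7 + q^-6 - q^-5 + q^-4 + q^-2
bracket: A^-10 + A^-2 - A^2 + A^6 - A^10, w = -6
1 component, writhe -6, over 6 crossings
det 5, colorings 3 of 3^6 — not tricolorable
observation: the span of V is 5, forcing >= 5 crossings in any diagram


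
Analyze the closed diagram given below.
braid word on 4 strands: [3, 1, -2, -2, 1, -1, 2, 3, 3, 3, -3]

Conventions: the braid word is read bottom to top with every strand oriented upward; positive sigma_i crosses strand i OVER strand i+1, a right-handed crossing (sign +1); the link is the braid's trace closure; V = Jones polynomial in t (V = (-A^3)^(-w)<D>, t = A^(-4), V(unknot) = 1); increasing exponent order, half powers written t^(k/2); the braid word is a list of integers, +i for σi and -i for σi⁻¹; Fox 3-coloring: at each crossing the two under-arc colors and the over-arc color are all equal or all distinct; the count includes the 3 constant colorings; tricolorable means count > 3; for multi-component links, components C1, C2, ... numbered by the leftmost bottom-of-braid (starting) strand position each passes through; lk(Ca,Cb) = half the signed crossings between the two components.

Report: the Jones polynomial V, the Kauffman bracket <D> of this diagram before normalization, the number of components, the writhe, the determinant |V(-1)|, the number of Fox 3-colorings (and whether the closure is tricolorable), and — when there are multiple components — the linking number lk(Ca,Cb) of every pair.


V(t) = t + t^3 - t^4
bracket: A^-7 - A^-3 - A^5, w = +3
1 component, writhe +3, over 11 crossings
det 3, colorings 9 of 3^11 — tricolorable
observation: det 3 = |V(-1)|; divisible by 3, so tricolorable


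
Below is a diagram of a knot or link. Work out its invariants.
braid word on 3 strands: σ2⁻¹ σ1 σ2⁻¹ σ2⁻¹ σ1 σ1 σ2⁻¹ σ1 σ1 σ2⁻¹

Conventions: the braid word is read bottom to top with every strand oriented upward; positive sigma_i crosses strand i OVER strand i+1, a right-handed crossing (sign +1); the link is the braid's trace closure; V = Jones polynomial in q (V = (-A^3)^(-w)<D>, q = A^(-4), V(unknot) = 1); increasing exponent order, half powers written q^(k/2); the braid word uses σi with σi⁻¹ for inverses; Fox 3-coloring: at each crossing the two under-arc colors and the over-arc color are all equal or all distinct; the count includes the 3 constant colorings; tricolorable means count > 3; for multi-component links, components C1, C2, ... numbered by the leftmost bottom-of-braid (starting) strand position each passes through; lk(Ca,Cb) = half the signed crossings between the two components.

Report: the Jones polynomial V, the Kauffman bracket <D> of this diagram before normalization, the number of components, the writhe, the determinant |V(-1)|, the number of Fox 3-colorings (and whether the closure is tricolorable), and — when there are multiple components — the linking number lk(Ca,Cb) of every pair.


Jones polynomial: V(q) = -q^-5 + 3q^-4 - 7q^-3 + 10q^-2 - 12q^-1 + 15 - 12q + 10q^2 - 7q^3 + 3q^4 - q^5
<D> = -A^-20 + 3A^-16 - 7A^-12 + 10A^-8 - 12A^-4 + 15 - 12A^4 + 10A^8 - 7A^12 + 3A^16 - A^20; writhe 0
components 1, writhe 0 (10 crossings)
3-colorings: 27 of 3^10, det 81 — tricolorable
note: |V(-1)| = 81: so tricolorable, since 3 divides 81


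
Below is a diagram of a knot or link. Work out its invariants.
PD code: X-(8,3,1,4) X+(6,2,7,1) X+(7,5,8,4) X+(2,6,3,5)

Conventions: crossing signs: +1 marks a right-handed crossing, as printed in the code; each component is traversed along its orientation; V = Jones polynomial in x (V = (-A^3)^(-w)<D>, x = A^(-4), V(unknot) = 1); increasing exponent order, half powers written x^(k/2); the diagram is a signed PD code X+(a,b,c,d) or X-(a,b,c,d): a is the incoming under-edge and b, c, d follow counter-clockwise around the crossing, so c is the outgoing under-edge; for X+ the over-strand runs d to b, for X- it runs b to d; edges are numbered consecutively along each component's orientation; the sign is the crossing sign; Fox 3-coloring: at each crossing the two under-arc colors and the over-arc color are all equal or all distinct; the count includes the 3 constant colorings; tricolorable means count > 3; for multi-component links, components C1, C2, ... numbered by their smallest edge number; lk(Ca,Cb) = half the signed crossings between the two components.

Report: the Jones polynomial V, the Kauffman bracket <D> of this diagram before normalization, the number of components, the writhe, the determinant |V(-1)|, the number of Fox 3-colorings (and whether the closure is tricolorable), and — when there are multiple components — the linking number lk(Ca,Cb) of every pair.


V(x) = 1
bracket: A^6, w = +2
1 component, writhe +2, over 4 crossings
det 1, colorings 3 of 3^4 — not tricolorable
observation: det 1 = |V(-1)|; not divisible by 3, so not tricolorable


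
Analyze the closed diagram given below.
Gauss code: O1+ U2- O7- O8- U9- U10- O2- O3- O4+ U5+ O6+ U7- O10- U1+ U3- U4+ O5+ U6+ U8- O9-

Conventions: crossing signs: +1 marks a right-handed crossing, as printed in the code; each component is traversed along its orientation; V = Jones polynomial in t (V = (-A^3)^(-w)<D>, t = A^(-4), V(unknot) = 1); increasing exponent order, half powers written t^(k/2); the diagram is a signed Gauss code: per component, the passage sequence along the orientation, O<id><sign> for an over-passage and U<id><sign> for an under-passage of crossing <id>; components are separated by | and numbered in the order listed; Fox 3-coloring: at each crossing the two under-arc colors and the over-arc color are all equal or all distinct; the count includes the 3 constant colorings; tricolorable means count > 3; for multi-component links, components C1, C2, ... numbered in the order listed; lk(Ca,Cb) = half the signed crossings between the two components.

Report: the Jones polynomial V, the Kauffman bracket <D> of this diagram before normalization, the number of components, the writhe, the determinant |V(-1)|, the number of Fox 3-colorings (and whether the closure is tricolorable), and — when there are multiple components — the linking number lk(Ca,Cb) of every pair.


V(t) = -t^-5 + t^-4 - t^-3 + 2t^-2 - t^-1 + 2 - t
bracket: -A^-10 + 2A^-6 - A^-2 + 2A^2 - A^6 + A^10 - A^14, w = -2
1 component, writhe -2, over 10 crossings
det 9, colorings 9 of 3^10 — tricolorable
observation: det 9 = |V(-1)|; divisible by 3, so tricolorable


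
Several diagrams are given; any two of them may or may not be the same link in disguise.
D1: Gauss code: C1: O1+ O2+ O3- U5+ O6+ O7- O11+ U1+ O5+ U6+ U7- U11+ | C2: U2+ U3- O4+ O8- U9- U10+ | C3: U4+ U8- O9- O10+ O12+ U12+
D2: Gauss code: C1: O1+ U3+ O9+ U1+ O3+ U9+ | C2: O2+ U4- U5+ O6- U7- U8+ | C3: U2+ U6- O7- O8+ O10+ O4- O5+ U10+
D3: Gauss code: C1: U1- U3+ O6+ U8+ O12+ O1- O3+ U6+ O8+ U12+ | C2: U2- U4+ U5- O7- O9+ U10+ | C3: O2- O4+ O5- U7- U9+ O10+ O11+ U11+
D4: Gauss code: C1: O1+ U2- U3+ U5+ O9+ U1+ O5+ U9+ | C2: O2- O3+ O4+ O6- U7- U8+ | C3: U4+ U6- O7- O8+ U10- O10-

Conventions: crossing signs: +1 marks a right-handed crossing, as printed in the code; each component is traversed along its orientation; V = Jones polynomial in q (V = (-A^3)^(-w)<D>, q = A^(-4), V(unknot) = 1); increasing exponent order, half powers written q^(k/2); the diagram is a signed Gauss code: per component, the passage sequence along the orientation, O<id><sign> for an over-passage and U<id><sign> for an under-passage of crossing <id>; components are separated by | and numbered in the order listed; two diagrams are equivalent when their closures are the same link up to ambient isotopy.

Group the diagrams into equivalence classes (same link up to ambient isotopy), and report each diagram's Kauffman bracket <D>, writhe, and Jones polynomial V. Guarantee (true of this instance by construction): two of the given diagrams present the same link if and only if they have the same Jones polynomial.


grouping into links: {D1, D2, D3, D4}
V(D1) = 1 + 2q + 2q^2 + q^3 - q^4 - q^5  (w +4, c 12, <D> = -A^-8 - A^-4 + 1 + 2A^4 + 2A^8 + A^12)
V(D2) = 1 + 2q + 2q^2 + q^3 - q^4 - q^5  (w +4, c 10, <D> = -A^-8 - A^-4 + 1 + 2A^4 + 2A^8 + A^12)
V(D3) = 1 + 2q + 2q^2 + q^3 - q^4 - q^5  (w +4, c 12, <D> = -A^-8 - A^-4 + 1 + 2A^4 + 2A^8 + A^12)
D4 (bracket -A^-14 - A^-10 + A^-6 + 2A^-2 + 2A^2 + A^6; 10 crossings at w = +2): V = 1 + 2q + 2q^2 + q^3 - q^4 - q^5
key observation: one V(q) for all 4 diagrams — one class (guaranteed)


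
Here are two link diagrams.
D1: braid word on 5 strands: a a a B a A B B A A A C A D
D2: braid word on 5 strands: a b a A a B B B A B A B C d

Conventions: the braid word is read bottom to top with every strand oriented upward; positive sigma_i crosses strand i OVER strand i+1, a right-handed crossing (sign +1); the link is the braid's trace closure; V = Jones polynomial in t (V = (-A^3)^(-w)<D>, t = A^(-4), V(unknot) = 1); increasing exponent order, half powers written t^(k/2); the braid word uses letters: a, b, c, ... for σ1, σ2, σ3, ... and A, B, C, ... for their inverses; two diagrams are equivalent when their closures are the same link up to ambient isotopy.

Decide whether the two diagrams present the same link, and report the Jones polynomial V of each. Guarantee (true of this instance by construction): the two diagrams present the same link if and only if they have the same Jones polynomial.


equivalent: yes
D1 (bracket A^-14 + A^-6 - A^-2; 14 crossings at w = -6): V = -t^-4 + t^-3 + t^-1
D2 (bracket A^-8 + 1 - A^4; 14 crossings at w = -4): V = -t^-4 + t^-3 + t^-1
key observation: all 2 diagrams share one V(t), hence one class


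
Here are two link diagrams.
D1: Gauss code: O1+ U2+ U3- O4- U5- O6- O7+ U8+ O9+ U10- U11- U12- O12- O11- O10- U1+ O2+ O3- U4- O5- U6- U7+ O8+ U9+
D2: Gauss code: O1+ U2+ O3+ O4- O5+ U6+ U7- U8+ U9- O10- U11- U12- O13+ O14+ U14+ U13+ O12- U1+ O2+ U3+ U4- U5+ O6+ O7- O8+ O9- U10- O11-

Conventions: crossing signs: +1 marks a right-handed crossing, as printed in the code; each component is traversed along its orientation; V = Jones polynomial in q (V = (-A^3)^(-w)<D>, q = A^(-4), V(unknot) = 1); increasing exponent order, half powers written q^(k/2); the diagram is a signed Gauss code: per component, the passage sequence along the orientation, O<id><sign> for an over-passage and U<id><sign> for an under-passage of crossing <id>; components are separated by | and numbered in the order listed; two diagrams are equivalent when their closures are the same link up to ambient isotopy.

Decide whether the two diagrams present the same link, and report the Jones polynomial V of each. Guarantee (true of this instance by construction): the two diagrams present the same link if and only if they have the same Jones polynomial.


equivalent: yes
D1 (bracket A^-6; 12 crossings at w = -2): V = 1
V(D2) = 1  [14 crossings, <D> = A^6, w = +2]
observation: Reidemeister moves carry D1 (12 crossings) to D2 (14)


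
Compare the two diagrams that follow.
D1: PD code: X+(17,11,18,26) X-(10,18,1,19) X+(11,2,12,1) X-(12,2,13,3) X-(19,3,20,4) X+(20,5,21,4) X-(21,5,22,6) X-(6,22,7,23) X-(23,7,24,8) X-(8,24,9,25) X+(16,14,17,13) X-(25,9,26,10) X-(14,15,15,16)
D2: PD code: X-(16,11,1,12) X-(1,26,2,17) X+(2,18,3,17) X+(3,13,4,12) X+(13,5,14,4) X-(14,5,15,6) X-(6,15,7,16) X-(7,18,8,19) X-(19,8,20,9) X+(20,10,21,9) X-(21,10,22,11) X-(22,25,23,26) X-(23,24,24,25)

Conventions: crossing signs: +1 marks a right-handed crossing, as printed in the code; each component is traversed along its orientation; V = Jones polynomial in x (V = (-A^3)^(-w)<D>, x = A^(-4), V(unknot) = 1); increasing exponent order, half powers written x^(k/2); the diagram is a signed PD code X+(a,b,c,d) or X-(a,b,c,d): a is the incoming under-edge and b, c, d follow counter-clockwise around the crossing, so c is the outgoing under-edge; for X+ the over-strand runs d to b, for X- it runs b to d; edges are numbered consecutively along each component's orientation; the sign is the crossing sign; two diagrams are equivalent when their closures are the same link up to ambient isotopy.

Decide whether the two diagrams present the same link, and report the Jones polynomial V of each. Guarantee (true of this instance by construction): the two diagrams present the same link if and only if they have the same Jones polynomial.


equivalent: no
D1 (bracket A^-5 + A^3 - A^7 + A^11 - A^15 + A^19; 13 crossings at w = -5): V = -x^(-17/2) + x^(-15/2) - x^(-13/2) + x^(-11/2) - x^(-9/2) - x^(-5/2)
D2 (bracket A^-13 + A^-5; 13 crossings at w = -5): V = -x^(-5/2) - x^(-1/2)
key observation: V(x) takes 2 values over 2 diagrams, fixing the grouping


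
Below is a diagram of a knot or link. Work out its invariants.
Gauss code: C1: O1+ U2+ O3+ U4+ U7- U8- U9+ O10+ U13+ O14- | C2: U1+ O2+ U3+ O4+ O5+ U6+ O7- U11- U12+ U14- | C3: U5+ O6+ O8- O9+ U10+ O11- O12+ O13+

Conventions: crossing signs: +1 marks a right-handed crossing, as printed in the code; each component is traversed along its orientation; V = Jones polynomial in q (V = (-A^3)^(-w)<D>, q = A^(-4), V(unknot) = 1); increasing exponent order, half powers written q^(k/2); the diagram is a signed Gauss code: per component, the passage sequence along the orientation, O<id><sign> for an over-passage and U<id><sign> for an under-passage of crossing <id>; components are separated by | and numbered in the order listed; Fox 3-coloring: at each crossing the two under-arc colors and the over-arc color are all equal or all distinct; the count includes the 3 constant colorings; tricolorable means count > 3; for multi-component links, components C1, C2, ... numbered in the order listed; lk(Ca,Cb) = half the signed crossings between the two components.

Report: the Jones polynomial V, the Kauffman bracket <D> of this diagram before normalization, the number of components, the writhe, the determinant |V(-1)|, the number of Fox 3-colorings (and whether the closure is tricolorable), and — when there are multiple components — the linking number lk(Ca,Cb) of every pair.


V = q^2 - q^3 + 4q^4 - 3q^5 + 4q^6 - 3q^7 + 3q^8 - q^9
<D> = -A^-18 + 3A^-14 - 3A^-10 + 4A^-6 - 3A^-2 + 4A^2 - A^6 + A^10 (w = +6)
3 components over 14 crossings, w = +6
lk(C1,C2): +1
lk(C1,C3) = +1
linking number lk(C2,C3) = +1
3 Fox colorings among 3^14, |V(-1)| = 20: not tricolorable
why: span 7 respects span(V) <= c + mu - 1 = 16 for this 3-component diagram
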